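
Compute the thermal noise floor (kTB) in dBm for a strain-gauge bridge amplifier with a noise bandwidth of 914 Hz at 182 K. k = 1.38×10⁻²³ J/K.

P_n = kTB = 1.38×10⁻²³ × 182 × 9.14×10² = 2.30×10⁻¹⁸ W
In dBm: 10 log₁₀(2.30×10⁻¹⁸ / 10⁻³) = −146.4 dBm

−146.4 dBm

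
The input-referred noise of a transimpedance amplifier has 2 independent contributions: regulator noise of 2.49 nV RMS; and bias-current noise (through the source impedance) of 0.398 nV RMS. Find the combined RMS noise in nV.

2.52 nV

Uncorrelated sources add in power (mean-square): V_tot = √(ΣV_i²)
V_tot = √[(2.49×10⁻⁹)² + (3.98×10⁻¹⁰)²] = 2.52×10⁻⁹ V = 2.52 nV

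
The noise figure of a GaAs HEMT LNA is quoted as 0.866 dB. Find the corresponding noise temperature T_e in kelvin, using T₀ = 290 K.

F = 10^(0.866/10) = 1.22067
T_e = (F − 1)·T₀ = (1.22067 − 1) × 290 = 64.0 K

64.0 K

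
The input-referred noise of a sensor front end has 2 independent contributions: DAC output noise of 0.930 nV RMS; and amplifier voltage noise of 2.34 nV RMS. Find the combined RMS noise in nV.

Uncorrelated sources add in power (mean-square): V_tot = √(ΣV_i²)
V_tot = √[(9.30×10⁻¹⁰)² + (2.34×10⁻⁹)²] = 2.52×10⁻⁹ V = 2.52 nV

2.52 nV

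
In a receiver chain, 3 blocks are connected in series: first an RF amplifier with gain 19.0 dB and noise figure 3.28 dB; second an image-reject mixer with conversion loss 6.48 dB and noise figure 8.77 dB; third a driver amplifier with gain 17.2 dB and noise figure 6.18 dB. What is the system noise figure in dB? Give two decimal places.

Convert to linear (a loss of L dB is a gain of −L dB): F_i = 10^(NF_i/10), G_i = 10^(G_i,dB/10)
  Stage 1: F_1 = 10^(3.28/10) = 2.128, G_1 = 10^(19.0/10) = 79.43
  Stage 2: F_2 = 10^(8.77/10) = 7.534, G_2 = 10^(−6.48/10) = 0.2249
  Stage 3: F_3 = 10^(6.18/10) = 4.150, G_3 = 10^(17.2/10) = 52.48
Friis cascade:
  F = 2.128 + (7.534 − 1)/79.43 + (4.150 − 1)/17.86 = 2.387
NF = 10 log₁₀(2.387) = 3.78 dB

3.78 dB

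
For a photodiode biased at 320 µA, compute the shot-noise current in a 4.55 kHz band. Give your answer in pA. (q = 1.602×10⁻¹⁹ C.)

683 pA

I_n = √(2qI·B)
2qI·B = 2 × 1.602×10⁻¹⁹ × 3.20×10⁻⁴ × 4.55×10³ = 4.67×10⁻¹⁹ A²
I_n = √(4.67×10⁻¹⁹) = 6.83×10⁻¹⁰ A = 683 pA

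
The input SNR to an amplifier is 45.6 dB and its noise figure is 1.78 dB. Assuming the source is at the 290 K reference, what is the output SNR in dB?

By definition F = SNR_in/SNR_out, so in dB: SNR_out = SNR_in − NF
SNR_out = 45.6 − 1.78 = 43.82 dB

43.82 dB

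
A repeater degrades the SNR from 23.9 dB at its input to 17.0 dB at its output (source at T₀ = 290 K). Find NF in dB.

NF (dB) = SNR_in(dB) − SNR_out(dB) when the source is at T₀
NF = 23.9 − 17.0 = 6.9 dB

6.9 dB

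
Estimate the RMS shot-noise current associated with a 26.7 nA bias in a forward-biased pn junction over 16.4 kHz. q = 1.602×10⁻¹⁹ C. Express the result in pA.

11.8 pA

I_n = √(2qI·B)
2qI·B = 2 × 1.602×10⁻¹⁹ × 2.67×10⁻⁸ × 1.64×10⁴ = 1.40×10⁻²² A²
I_n = √(1.40×10⁻²²) = 1.18×10⁻¹¹ A = 11.8 pA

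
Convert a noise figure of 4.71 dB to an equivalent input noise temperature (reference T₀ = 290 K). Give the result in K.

568 K

F = 10^(4.71/10) = 2.95801
T_e = (F − 1)·T₀ = (2.95801 − 1) × 290 = 568 K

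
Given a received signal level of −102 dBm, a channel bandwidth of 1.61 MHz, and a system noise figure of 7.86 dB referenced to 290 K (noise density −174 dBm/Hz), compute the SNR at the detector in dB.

2.1 dB

Noise floor: N = −174 + 10 log₁₀(B) + NF
10 log₁₀(1.61×10⁶) = 62.07 dB
N = −174 + 62.07 + 7.86 = −104.07 dBm
SNR = P_sig − N = −102 − (−104.07) = 2.07 dB → 2.1 dB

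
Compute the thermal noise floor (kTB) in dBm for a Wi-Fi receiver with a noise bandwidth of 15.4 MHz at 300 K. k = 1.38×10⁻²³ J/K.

−102.0 dBm

P_n = kTB = 1.38×10⁻²³ × 300 × 1.54×10⁷ = 6.38×10⁻¹⁴ W
In dBm: 10 log₁₀(6.38×10⁻¹⁴ / 10⁻³) = −102.0 dBm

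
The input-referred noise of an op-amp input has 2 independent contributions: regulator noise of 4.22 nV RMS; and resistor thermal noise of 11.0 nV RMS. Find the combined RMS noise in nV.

11.8 nV

Uncorrelated sources add in power (mean-square): V_tot = √(ΣV_i²)
V_tot = √[(4.22×10⁻⁹)² + (1.10×10⁻⁸)²] = 1.18×10⁻⁸ V = 11.8 nV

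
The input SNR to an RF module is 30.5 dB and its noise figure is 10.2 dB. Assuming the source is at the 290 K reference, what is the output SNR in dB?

By definition F = SNR_in/SNR_out, so in dB: SNR_out = SNR_in − NF
SNR_out = 30.5 − 10.2 = 20.3 dB

20.3 dB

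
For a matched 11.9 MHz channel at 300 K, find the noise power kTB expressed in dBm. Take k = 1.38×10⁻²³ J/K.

−103.1 dBm

P_n = kTB = 1.38×10⁻²³ × 300 × 1.19×10⁷ = 4.93×10⁻¹⁴ W
In dBm: 10 log₁₀(4.93×10⁻¹⁴ / 10⁻³) = −103.1 dBm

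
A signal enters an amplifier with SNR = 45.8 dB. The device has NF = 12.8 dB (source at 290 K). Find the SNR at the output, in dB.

33.0 dB

By definition F = SNR_in/SNR_out, so in dB: SNR_out = SNR_in − NF
SNR_out = 45.8 − 12.8 = 33.0 dB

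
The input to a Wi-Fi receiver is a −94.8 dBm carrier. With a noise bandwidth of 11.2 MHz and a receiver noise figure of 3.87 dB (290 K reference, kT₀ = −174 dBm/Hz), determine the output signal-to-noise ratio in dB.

Noise floor: N = −174 + 10 log₁₀(B) + NF
10 log₁₀(1.12×10⁷) = 70.49 dB
N = −174 + 70.49 + 3.87 = −99.64 dBm
SNR = P_sig − N = −94.8 − (−99.64) = 4.84 dB → 4.8 dB

4.8 dB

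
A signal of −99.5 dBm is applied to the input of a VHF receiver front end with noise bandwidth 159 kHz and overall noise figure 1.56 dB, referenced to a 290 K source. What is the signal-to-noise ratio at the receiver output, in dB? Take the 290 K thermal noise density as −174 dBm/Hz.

Noise floor: N = −174 + 10 log₁₀(B) + NF
10 log₁₀(1.59×10⁵) = 52.01 dB
N = −174 + 52.01 + 1.56 = −120.43 dBm
SNR = P_sig − N = −99.5 − (−120.43) = 20.93 dB → 20.9 dB

20.9 dB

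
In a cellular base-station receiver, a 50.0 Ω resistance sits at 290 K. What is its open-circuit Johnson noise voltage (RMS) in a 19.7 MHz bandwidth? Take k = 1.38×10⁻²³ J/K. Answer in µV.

3.97 µV

V_n = √(4kTRB)
4kTRB = 4 × 1.38×10⁻²³ × 290 × 5.00×10¹ × 1.97×10⁷ = 1.58×10⁻¹¹ V²
V_n = √(1.58×10⁻¹¹) = 3.97×10⁻⁶ V = 3.97 µV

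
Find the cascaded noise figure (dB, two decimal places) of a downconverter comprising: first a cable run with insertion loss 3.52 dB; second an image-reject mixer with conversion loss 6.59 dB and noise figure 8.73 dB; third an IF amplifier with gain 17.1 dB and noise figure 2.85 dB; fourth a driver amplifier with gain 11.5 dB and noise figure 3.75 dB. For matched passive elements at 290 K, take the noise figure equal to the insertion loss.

Convert to linear (a loss of L dB is a gain of −L dB): F_i = 10^(NF_i/10), G_i = 10^(G_i,dB/10)
  Stage 1: F_1 = 10^(3.52/10) = 2.249, G_1 = 10^(−3.52/10) = 0.4446
  Stage 2: F_2 = 10^(8.73/10) = 7.464, G_2 = 10^(−6.59/10) = 0.2193
  Stage 3: F_3 = 10^(2.85/10) = 1.928, G_3 = 10^(17.1/10) = 51.29
  Stage 4: F_4 = 10^(3.75/10) = 2.371, G_4 = 10^(11.5/10) = 14.13
Friis cascade:
  F = 2.249 + (7.464 − 1)/0.4446 + (1.928 − 1)/0.09750 + (2.371 − 1)/5.000 = 26.58
NF = 10 log₁₀(26.58) = 14.24 dB

14.24 dB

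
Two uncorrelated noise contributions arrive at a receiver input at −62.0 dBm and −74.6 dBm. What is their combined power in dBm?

−61.8 dBm

Convert to linear, add, convert back:
P₁ = 6.31×10⁻¹⁰ W, P₂ = 3.47×10⁻¹¹ W
P_tot = 6.66×10⁻¹⁰ W → 10 log₁₀(P_tot / 10⁻³) = −61.8 dBm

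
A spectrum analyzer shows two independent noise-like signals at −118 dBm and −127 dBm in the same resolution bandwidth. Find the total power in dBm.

−117.5 dBm

Convert to linear, add, convert back:
P₁ = 1.58×10⁻¹⁵ W, P₂ = 2.00×10⁻¹⁶ W
P_tot = 1.78×10⁻¹⁵ W → 10 log₁₀(P_tot / 10⁻³) = −117.5 dBm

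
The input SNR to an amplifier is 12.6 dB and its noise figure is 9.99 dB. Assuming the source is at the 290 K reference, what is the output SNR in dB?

2.61 dB

By definition F = SNR_in/SNR_out, so in dB: SNR_out = SNR_in − NF
SNR_out = 12.6 − 9.99 = 2.61 dB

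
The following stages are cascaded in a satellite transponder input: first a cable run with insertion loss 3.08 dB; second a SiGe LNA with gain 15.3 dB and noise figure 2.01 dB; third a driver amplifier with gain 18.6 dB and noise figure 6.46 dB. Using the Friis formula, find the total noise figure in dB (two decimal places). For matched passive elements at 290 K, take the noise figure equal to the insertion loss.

5.36 dB

Convert to linear (a loss of L dB is a gain of −L dB): F_i = 10^(NF_i/10), G_i = 10^(G_i,dB/10)
  Stage 1: F_1 = 10^(3.08/10) = 2.032, G_1 = 10^(−3.08/10) = 0.4920
  Stage 2: F_2 = 10^(2.01/10) = 1.589, G_2 = 10^(15.3/10) = 33.88
  Stage 3: F_3 = 10^(6.46/10) = 4.426, G_3 = 10^(18.6/10) = 72.44
Friis cascade:
  F = 2.032 + (1.589 − 1)/0.4920 + (4.426 − 1)/16.67 = 3.434
NF = 10 log₁₀(3.434) = 5.36 dB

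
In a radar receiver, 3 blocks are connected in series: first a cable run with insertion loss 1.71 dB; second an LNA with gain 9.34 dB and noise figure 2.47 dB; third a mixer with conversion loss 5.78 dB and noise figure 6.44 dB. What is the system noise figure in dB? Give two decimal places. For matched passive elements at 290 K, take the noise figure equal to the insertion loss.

5.06 dB

Convert to linear (a loss of L dB is a gain of −L dB): F_i = 10^(NF_i/10), G_i = 10^(G_i,dB/10)
  Stage 1: F_1 = 10^(1.71/10) = 1.483, G_1 = 10^(−1.71/10) = 0.6745
  Stage 2: F_2 = 10^(2.47/10) = 1.766, G_2 = 10^(9.34/10) = 8.590
  Stage 3: F_3 = 10^(6.44/10) = 4.406, G_3 = 10^(−5.78/10) = 0.2642
Friis cascade:
  F = 1.483 + (1.766 − 1)/0.6745 + (4.406 − 1)/5.794 = 3.206
NF = 10 log₁₀(3.206) = 5.06 dB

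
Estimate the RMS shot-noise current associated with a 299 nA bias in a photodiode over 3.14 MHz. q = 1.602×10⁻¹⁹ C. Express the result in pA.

I_n = √(2qI·B)
2qI·B = 2 × 1.602×10⁻¹⁹ × 2.99×10⁻⁷ × 3.14×10⁶ = 3.01×10⁻¹⁹ A²
I_n = √(3.01×10⁻¹⁹) = 5.48×10⁻¹⁰ A = 548 pA

548 pA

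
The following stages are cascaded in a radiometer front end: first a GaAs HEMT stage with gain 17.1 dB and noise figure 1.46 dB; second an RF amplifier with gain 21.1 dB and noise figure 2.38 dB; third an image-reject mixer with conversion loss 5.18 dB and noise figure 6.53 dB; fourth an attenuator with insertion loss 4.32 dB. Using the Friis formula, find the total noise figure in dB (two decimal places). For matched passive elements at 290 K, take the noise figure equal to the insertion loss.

Convert to linear (a loss of L dB is a gain of −L dB): F_i = 10^(NF_i/10), G_i = 10^(G_i,dB/10)
  Stage 1: F_1 = 10^(1.46/10) = 1.400, G_1 = 10^(17.1/10) = 51.29
  Stage 2: F_2 = 10^(2.38/10) = 1.730, G_2 = 10^(21.1/10) = 128.8
  Stage 3: F_3 = 10^(6.53/10) = 4.498, G_3 = 10^(−5.18/10) = 0.3034
  Stage 4: F_4 = 10^(4.32/10) = 2.704, G_4 = 10^(−4.32/10) = 0.3698
Friis cascade:
  F = 1.400 + (1.730 − 1)/51.29 + (4.498 − 1)/6607 + (2.704 − 1)/2004 = 1.415
NF = 10 log₁₀(1.415) = 1.51 dB

1.51 dB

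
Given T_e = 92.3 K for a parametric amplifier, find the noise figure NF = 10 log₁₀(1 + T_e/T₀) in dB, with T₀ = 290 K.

1.20 dB

F = 1 + T_e/T₀ = 1 + 92.3/290 = 1.31828
NF = 10 log₁₀(1.31828) = 1.20 dB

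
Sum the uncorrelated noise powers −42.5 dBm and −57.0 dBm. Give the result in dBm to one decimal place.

−42.3 dBm

Convert to linear, add, convert back:
P₁ = 5.62×10⁻⁸ W, P₂ = 2.00×10⁻⁹ W
P_tot = 5.82×10⁻⁸ W → 10 log₁₀(P_tot / 10⁻³) = −42.3 dBm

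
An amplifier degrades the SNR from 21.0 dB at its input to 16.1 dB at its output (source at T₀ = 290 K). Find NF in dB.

NF (dB) = SNR_in(dB) − SNR_out(dB) when the source is at T₀
NF = 21.0 − 16.1 = 4.9 dB

4.9 dB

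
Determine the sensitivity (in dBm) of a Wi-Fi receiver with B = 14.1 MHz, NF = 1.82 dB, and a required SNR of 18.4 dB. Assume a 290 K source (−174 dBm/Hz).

Sensitivity = −174 + 10 log₁₀(B) + NF + SNR_min
= −174 + 71.49 + 1.82 + 18.4
= −82.29 dBm → −82.3 dBm

−82.3 dBm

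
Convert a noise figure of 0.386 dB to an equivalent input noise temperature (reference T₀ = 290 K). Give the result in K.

27.0 K

F = 10^(0.386/10) = 1.09295
T_e = (F − 1)·T₀ = (1.09295 − 1) × 290 = 27.0 K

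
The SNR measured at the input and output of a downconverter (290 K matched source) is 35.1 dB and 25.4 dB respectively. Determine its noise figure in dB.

9.7 dB

NF (dB) = SNR_in(dB) − SNR_out(dB) when the source is at T₀
NF = 35.1 − 25.4 = 9.7 dB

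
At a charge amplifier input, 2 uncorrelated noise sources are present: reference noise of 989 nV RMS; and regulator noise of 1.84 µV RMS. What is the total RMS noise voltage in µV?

2.09 µV

Uncorrelated sources add in power (mean-square): V_tot = √(ΣV_i²)
V_tot = √[(9.89×10⁻⁷)² + (1.84×10⁻⁶)²] = 2.09×10⁻⁶ V = 2.09 µV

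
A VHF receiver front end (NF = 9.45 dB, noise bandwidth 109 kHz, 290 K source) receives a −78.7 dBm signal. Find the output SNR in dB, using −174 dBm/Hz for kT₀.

35.5 dB

Noise floor: N = −174 + 10 log₁₀(B) + NF
10 log₁₀(1.09×10⁵) = 50.37 dB
N = −174 + 50.37 + 9.45 = −114.18 dBm
SNR = P_sig − N = −78.7 − (−114.18) = 35.48 dB → 35.5 dB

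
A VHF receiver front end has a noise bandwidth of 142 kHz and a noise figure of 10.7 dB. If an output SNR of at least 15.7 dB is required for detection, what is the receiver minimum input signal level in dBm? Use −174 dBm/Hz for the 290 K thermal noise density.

Sensitivity = −174 + 10 log₁₀(B) + NF + SNR_min
= −174 + 51.52 + 10.7 + 15.7
= −96.08 dBm → −96.1 dBm

−96.1 dBm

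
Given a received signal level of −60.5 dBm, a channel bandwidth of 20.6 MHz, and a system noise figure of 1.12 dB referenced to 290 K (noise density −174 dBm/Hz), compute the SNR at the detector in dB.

Noise floor: N = −174 + 10 log₁₀(B) + NF
10 log₁₀(2.06×10⁷) = 73.14 dB
N = −174 + 73.14 + 1.12 = −99.74 dBm
SNR = P_sig − N = −60.5 − (−99.74) = 39.24 dB → 39.2 dB

39.2 dB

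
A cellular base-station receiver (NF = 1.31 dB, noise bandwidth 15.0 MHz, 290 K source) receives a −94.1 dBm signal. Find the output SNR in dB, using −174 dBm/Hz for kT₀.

6.8 dB

Noise floor: N = −174 + 10 log₁₀(B) + NF
10 log₁₀(1.50×10⁷) = 71.76 dB
N = −174 + 71.76 + 1.31 = −100.93 dBm
SNR = P_sig − N = −94.1 − (−100.93) = 6.83 dB → 6.8 dB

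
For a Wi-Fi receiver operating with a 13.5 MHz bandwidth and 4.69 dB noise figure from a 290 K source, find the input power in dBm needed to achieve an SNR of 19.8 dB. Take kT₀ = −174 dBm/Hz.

−78.2 dBm

Sensitivity = −174 + 10 log₁₀(B) + NF + SNR_min
= −174 + 71.3 + 4.69 + 19.8
= −78.21 dBm → −78.2 dBm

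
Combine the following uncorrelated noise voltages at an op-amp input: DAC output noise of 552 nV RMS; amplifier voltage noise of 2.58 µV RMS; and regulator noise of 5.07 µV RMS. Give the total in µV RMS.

5.72 µV

Uncorrelated sources add in power (mean-square): V_tot = √(ΣV_i²)
V_tot = √[(5.52×10⁻⁷)² + (2.58×10⁻⁶)² + (5.07×10⁻⁶)²] = 5.72×10⁻⁶ V = 5.72 µV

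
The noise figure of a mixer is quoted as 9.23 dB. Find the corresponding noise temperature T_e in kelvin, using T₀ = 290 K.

2139 K

F = 10^(9.23/10) = 8.37529
T_e = (F − 1)·T₀ = (8.37529 − 1) × 290 = 2139 K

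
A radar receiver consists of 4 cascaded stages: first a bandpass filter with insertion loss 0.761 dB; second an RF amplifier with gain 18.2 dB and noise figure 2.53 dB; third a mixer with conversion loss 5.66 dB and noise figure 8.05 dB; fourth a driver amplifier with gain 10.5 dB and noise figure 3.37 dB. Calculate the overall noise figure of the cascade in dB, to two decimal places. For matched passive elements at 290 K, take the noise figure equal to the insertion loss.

3.63 dB

Convert to linear (a loss of L dB is a gain of −L dB): F_i = 10^(NF_i/10), G_i = 10^(G_i,dB/10)
  Stage 1: F_1 = 10^(0.761/10) = 1.192, G_1 = 10^(−0.761/10) = 0.8393
  Stage 2: F_2 = 10^(2.53/10) = 1.791, G_2 = 10^(18.2/10) = 66.07
  Stage 3: F_3 = 10^(8.05/10) = 6.383, G_3 = 10^(−5.66/10) = 0.2716
  Stage 4: F_4 = 10^(3.37/10) = 2.173, G_4 = 10^(10.5/10) = 11.22
Friis cascade:
  F = 1.192 + (1.791 − 1)/0.8393 + (6.383 − 1)/55.45 + (2.173 − 1)/15.06 = 2.308
NF = 10 log₁₀(2.308) = 3.63 dB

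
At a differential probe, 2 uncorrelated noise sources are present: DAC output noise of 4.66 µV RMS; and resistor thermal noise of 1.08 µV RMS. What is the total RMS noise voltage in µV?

4.78 µV

Uncorrelated sources add in power (mean-square): V_tot = √(ΣV_i²)
V_tot = √[(4.66×10⁻⁶)² + (1.08×10⁻⁶)²] = 4.78×10⁻⁶ V = 4.78 µV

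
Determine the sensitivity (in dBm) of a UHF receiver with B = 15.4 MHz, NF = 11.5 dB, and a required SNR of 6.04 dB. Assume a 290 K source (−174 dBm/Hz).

−84.6 dBm

Sensitivity = −174 + 10 log₁₀(B) + NF + SNR_min
= −174 + 71.88 + 11.5 + 6.04
= −84.58 dBm → −84.6 dBm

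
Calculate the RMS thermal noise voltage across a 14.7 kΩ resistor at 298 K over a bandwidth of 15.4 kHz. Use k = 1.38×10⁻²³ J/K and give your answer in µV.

1.93 µV

V_n = √(4kTRB)
4kTRB = 4 × 1.38×10⁻²³ × 298 × 1.47×10⁴ × 1.54×10⁴ = 3.72×10⁻¹² V²
V_n = √(3.72×10⁻¹²) = 1.93×10⁻⁶ V = 1.93 µV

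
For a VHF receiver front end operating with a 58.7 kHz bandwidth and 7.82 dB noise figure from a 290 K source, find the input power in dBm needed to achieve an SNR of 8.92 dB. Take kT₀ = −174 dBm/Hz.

Sensitivity = −174 + 10 log₁₀(B) + NF + SNR_min
= −174 + 47.69 + 7.82 + 8.92
= −109.57 dBm → −109.6 dBm

−109.6 dBm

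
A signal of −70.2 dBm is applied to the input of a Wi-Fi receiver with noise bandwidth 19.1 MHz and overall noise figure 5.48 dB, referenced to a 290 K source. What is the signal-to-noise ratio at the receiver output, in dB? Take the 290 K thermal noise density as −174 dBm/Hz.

25.5 dB

Noise floor: N = −174 + 10 log₁₀(B) + NF
10 log₁₀(1.91×10⁷) = 72.81 dB
N = −174 + 72.81 + 5.48 = −95.71 dBm
SNR = P_sig − N = −70.2 − (−95.71) = 25.51 dB → 25.5 dB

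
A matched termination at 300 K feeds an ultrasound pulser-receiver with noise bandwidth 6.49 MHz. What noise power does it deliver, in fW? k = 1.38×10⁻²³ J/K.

P_n = kTB = 1.38×10⁻²³ × 300 × 6.49×10⁶ = 2.69×10⁻¹⁴ W = 26.9 fW

26.9 fW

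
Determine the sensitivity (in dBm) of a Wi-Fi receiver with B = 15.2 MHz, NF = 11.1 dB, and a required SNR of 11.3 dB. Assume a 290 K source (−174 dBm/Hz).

−79.8 dBm

Sensitivity = −174 + 10 log₁₀(B) + NF + SNR_min
= −174 + 71.82 + 11.1 + 11.3
= −79.78 dBm → −79.8 dBm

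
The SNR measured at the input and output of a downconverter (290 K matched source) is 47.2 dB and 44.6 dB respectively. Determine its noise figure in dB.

NF (dB) = SNR_in(dB) − SNR_out(dB) when the source is at T₀
NF = 47.2 − 44.6 = 2.6 dB

2.6 dB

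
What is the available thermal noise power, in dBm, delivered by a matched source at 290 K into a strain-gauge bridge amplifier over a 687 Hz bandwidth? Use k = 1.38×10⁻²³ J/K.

P_n = kTB = 1.38×10⁻²³ × 290 × 6.87×10² = 2.75×10⁻¹⁸ W
In dBm: 10 log₁₀(2.75×10⁻¹⁸ / 10⁻³) = −145.6 dBm

−145.6 dBm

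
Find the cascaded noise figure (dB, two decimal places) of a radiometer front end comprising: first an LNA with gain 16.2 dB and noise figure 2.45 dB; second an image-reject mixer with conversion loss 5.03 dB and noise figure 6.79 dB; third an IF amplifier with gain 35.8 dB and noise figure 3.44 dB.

Convert to linear (a loss of L dB is a gain of −L dB): F_i = 10^(NF_i/10), G_i = 10^(G_i,dB/10)
  Stage 1: F_1 = 10^(2.45/10) = 1.758, G_1 = 10^(16.2/10) = 41.69
  Stage 2: F_2 = 10^(6.79/10) = 4.775, G_2 = 10^(−5.03/10) = 0.3141
  Stage 3: F_3 = 10^(3.44/10) = 2.208, G_3 = 10^(35.8/10) = 3802
Friis cascade:
  F = 1.758 + (4.775 − 1)/41.69 + (2.208 − 1)/13.09 = 1.941
NF = 10 log₁₀(1.941) = 2.88 dB

2.88 dB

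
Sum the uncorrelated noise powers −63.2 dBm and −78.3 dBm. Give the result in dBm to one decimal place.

−63.1 dBm

Convert to linear, add, convert back:
P₁ = 4.79×10⁻¹⁰ W, P₂ = 1.48×10⁻¹¹ W
P_tot = 4.93×10⁻¹⁰ W → 10 log₁₀(P_tot / 10⁻³) = −63.1 dBm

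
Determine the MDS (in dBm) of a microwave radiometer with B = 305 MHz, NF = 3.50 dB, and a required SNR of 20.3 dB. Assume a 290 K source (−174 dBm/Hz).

−65.4 dBm

Sensitivity = −174 + 10 log₁₀(B) + NF + SNR_min
= −174 + 84.84 + 3.50 + 20.3
= −65.36 dBm → −65.4 dBm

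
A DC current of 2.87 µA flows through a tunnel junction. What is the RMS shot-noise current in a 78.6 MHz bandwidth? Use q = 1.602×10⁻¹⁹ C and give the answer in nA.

8.50 nA

I_n = √(2qI·B)
2qI·B = 2 × 1.602×10⁻¹⁹ × 2.87×10⁻⁶ × 7.86×10⁷ = 7.23×10⁻¹⁷ A²
I_n = √(7.23×10⁻¹⁷) = 8.50×10⁻⁹ A = 8.50 nA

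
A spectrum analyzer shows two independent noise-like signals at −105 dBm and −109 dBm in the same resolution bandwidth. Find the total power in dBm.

−103.5 dBm

Convert to linear, add, convert back:
P₁ = 3.16×10⁻¹⁴ W, P₂ = 1.26×10⁻¹⁴ W
P_tot = 4.42×10⁻¹⁴ W → 10 log₁₀(P_tot / 10⁻³) = −103.5 dBm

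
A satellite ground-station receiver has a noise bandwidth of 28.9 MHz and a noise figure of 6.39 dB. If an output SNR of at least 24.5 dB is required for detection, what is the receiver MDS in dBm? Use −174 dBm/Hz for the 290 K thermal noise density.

Sensitivity = −174 + 10 log₁₀(B) + NF + SNR_min
= −174 + 74.61 + 6.39 + 24.5
= −68.50 dBm → −68.5 dBm

−68.5 dBm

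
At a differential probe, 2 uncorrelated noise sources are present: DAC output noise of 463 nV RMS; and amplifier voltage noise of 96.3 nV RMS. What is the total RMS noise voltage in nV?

Uncorrelated sources add in power (mean-square): V_tot = √(ΣV_i²)
V_tot = √[(4.63×10⁻⁷)² + (9.63×10⁻⁸)²] = 4.73×10⁻⁷ V = 473 nV

473 nV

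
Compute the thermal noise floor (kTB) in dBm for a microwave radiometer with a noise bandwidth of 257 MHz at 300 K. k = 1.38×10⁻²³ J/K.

P_n = kTB = 1.38×10⁻²³ × 300 × 2.57×10⁸ = 1.06×10⁻¹² W
In dBm: 10 log₁₀(1.06×10⁻¹² / 10⁻³) = −89.7 dBm

−89.7 dBm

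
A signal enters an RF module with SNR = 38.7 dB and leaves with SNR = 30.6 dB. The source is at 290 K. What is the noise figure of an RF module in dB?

8.1 dB

NF (dB) = SNR_in(dB) − SNR_out(dB) when the source is at T₀
NF = 38.7 − 30.6 = 8.1 dB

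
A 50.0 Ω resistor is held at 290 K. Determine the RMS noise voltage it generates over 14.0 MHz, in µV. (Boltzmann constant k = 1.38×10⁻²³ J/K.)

V_n = √(4kTRB)
4kTRB = 4 × 1.38×10⁻²³ × 290 × 5.00×10¹ × 1.40×10⁷ = 1.12×10⁻¹¹ V²
V_n = √(1.12×10⁻¹¹) = 3.35×10⁻⁶ V = 3.35 µV

3.35 µV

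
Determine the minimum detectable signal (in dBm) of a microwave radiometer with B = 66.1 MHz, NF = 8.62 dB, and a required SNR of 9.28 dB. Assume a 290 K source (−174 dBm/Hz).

Sensitivity = −174 + 10 log₁₀(B) + NF + SNR_min
= −174 + 78.2 + 8.62 + 9.28
= −77.90 dBm → −77.9 dBm

−77.9 dBm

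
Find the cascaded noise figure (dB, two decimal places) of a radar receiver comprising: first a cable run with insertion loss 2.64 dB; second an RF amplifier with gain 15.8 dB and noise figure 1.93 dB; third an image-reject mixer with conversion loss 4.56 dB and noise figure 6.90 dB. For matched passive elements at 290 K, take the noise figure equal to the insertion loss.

4.85 dB

Convert to linear (a loss of L dB is a gain of −L dB): F_i = 10^(NF_i/10), G_i = 10^(G_i,dB/10)
  Stage 1: F_1 = 10^(2.64/10) = 1.837, G_1 = 10^(−2.64/10) = 0.5445
  Stage 2: F_2 = 10^(1.93/10) = 1.560, G_2 = 10^(15.8/10) = 38.02
  Stage 3: F_3 = 10^(6.90/10) = 4.898, G_3 = 10^(−4.56/10) = 0.3499
Friis cascade:
  F = 1.837 + (1.560 − 1)/0.5445 + (4.898 − 1)/20.70 = 3.052
NF = 10 log₁₀(3.052) = 4.85 dB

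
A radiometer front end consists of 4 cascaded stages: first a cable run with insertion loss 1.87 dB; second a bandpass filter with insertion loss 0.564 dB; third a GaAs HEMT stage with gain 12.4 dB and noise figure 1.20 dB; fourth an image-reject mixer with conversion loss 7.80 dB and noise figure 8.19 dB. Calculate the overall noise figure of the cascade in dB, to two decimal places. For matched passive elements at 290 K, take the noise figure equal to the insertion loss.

Convert to linear (a loss of L dB is a gain of −L dB): F_i = 10^(NF_i/10), G_i = 10^(G_i,dB/10)
  Stage 1: F_1 = 10^(1.87/10) = 1.538, G_1 = 10^(−1.87/10) = 0.6501
  Stage 2: F_2 = 10^(0.564/10) = 1.139, G_2 = 10^(−0.564/10) = 0.8782
  Stage 3: F_3 = 10^(1.20/10) = 1.318, G_3 = 10^(12.4/10) = 17.38
  Stage 4: F_4 = 10^(8.19/10) = 6.592, G_4 = 10^(−7.80/10) = 0.1660
Friis cascade:
  F = 1.538 + (1.139 − 1)/0.6501 + (1.318 − 1)/0.5710 + (6.592 − 1)/9.922 = 2.872
NF = 10 log₁₀(2.872) = 4.58 dB

4.58 dB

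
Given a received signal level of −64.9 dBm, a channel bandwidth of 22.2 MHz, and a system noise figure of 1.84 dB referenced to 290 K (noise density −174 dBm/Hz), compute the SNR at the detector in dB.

33.8 dB

Noise floor: N = −174 + 10 log₁₀(B) + NF
10 log₁₀(2.22×10⁷) = 73.46 dB
N = −174 + 73.46 + 1.84 = −98.70 dBm
SNR = P_sig − N = −64.9 − (−98.70) = 33.80 dB → 33.8 dB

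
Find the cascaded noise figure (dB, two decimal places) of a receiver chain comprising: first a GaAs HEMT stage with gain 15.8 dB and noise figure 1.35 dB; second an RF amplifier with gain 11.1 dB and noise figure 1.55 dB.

1.39 dB

Convert to linear (a loss of L dB is a gain of −L dB): F_i = 10^(NF_i/10), G_i = 10^(G_i,dB/10)
  Stage 1: F_1 = 10^(1.35/10) = 1.365, G_1 = 10^(15.8/10) = 38.02
  Stage 2: F_2 = 10^(1.55/10) = 1.429, G_2 = 10^(11.1/10) = 12.88
Friis cascade:
  F = 1.365 + (1.429 − 1)/38.02 = 1.376
NF = 10 log₁₀(1.376) = 1.39 dB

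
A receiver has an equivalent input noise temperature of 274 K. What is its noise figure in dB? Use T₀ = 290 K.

F = 1 + T_e/T₀ = 1 + 274/290 = 1.94483
NF = 10 log₁₀(1.94483) = 2.89 dB

2.89 dB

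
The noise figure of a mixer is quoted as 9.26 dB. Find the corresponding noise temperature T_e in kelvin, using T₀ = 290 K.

F = 10^(9.26/10) = 8.43335
T_e = (F − 1)·T₀ = (8.43335 − 1) × 290 = 2156 K

2156 K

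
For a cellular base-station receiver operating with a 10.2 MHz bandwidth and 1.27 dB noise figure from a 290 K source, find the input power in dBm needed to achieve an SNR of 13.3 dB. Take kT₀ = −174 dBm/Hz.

Sensitivity = −174 + 10 log₁₀(B) + NF + SNR_min
= −174 + 70.09 + 1.27 + 13.3
= −89.34 dBm → −89.3 dBm

−89.3 dBm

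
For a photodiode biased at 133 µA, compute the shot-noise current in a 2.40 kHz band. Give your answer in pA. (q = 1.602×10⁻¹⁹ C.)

I_n = √(2qI·B)
2qI·B = 2 × 1.602×10⁻¹⁹ × 1.33×10⁻⁴ × 2.40×10³ = 1.02×10⁻¹⁹ A²
I_n = √(1.02×10⁻¹⁹) = 3.20×10⁻¹⁰ A = 320 pA

320 pA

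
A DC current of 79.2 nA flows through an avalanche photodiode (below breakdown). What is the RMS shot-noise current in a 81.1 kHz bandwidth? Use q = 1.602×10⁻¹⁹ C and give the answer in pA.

I_n = √(2qI·B)
2qI·B = 2 × 1.602×10⁻¹⁹ × 7.92×10⁻⁸ × 8.11×10⁴ = 2.06×10⁻²¹ A²
I_n = √(2.06×10⁻²¹) = 4.54×10⁻¹¹ A = 45.4 pA

45.4 pA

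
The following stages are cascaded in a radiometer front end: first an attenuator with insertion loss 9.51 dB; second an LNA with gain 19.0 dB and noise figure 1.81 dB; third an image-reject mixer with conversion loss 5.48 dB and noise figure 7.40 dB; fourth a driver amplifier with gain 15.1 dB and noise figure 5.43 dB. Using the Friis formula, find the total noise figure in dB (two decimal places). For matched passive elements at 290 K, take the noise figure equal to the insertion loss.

Convert to linear (a loss of L dB is a gain of −L dB): F_i = 10^(NF_i/10), G_i = 10^(G_i,dB/10)
  Stage 1: F_1 = 10^(9.51/10) = 8.933, G_1 = 10^(−9.51/10) = 0.1119
  Stage 2: F_2 = 10^(1.81/10) = 1.517, G_2 = 10^(19.0/10) = 79.43
  Stage 3: F_3 = 10^(7.40/10) = 5.495, G_3 = 10^(−5.48/10) = 0.2831
  Stage 4: F_4 = 10^(5.43/10) = 3.491, G_4 = 10^(15.1/10) = 32.36
Friis cascade:
  F = 8.933 + (1.517 − 1)/0.1119 + (5.495 − 1)/8.892 + (3.491 − 1)/2.518 = 15.05
NF = 10 log₁₀(15.05) = 11.77 dB

11.77 dB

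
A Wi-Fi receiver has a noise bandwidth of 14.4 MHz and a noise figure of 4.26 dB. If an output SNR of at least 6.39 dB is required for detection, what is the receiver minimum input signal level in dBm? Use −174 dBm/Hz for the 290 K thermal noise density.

−91.8 dBm

Sensitivity = −174 + 10 log₁₀(B) + NF + SNR_min
= −174 + 71.58 + 4.26 + 6.39
= −91.77 dBm → −91.8 dBm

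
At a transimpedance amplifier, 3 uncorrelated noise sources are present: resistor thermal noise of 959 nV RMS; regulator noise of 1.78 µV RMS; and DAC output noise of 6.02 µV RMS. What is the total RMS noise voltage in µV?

6.35 µV

Uncorrelated sources add in power (mean-square): V_tot = √(ΣV_i²)
V_tot = √[(9.59×10⁻⁷)² + (1.78×10⁻⁶)² + (6.02×10⁻⁶)²] = 6.35×10⁻⁶ V = 6.35 µV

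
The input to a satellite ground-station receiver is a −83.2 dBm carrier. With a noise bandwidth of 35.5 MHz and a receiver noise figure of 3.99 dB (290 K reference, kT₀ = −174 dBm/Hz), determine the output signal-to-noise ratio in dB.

Noise floor: N = −174 + 10 log₁₀(B) + NF
10 log₁₀(3.55×10⁷) = 75.5 dB
N = −174 + 75.5 + 3.99 = −94.51 dBm
SNR = P_sig − N = −83.2 − (−94.51) = 11.31 dB → 11.3 dB

11.3 dB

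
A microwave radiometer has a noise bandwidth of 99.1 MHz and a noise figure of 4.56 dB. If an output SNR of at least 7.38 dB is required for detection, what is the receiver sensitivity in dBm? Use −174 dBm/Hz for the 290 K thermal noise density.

−82.1 dBm

Sensitivity = −174 + 10 log₁₀(B) + NF + SNR_min
= −174 + 79.96 + 4.56 + 7.38
= −82.10 dBm → −82.1 dBm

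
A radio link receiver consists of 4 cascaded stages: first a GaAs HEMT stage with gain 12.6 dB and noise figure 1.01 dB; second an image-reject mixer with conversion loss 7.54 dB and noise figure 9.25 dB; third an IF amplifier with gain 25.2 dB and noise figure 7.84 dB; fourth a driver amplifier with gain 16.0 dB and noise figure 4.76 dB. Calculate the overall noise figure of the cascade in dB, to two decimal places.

5.13 dB

Convert to linear (a loss of L dB is a gain of −L dB): F_i = 10^(NF_i/10), G_i = 10^(G_i,dB/10)
  Stage 1: F_1 = 10^(1.01/10) = 1.262, G_1 = 10^(12.6/10) = 18.20
  Stage 2: F_2 = 10^(9.25/10) = 8.414, G_2 = 10^(−7.54/10) = 0.1762
  Stage 3: F_3 = 10^(7.84/10) = 6.081, G_3 = 10^(25.2/10) = 331.1
  Stage 4: F_4 = 10^(4.76/10) = 2.992, G_4 = 10^(16.0/10) = 39.81
Friis cascade:
  F = 1.262 + (8.414 − 1)/18.20 + (6.081 − 1)/3.206 + (2.992 − 1)/1062 = 3.256
NF = 10 log₁₀(3.256) = 5.13 dB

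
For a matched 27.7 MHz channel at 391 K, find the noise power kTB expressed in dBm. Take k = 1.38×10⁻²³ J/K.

P_n = kTB = 1.38×10⁻²³ × 391 × 2.77×10⁷ = 1.49×10⁻¹³ W
In dBm: 10 log₁₀(1.49×10⁻¹³ / 10⁻³) = −98.3 dBm

−98.3 dBm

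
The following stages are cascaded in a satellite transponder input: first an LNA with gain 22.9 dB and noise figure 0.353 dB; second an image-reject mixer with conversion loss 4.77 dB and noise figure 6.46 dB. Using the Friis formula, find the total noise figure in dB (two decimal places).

0.42 dB

Convert to linear (a loss of L dB is a gain of −L dB): F_i = 10^(NF_i/10), G_i = 10^(G_i,dB/10)
  Stage 1: F_1 = 10^(0.353/10) = 1.085, G_1 = 10^(22.9/10) = 195.0
  Stage 2: F_2 = 10^(6.46/10) = 4.426, G_2 = 10^(−4.77/10) = 0.3334
Friis cascade:
  F = 1.085 + (4.426 − 1)/195.0 = 1.102
NF = 10 log₁₀(1.102) = 0.42 dB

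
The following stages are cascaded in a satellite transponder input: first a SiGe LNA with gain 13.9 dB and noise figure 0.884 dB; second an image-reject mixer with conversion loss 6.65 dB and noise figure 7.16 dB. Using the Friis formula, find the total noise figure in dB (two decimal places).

1.45 dB

Convert to linear (a loss of L dB is a gain of −L dB): F_i = 10^(NF_i/10), G_i = 10^(G_i,dB/10)
  Stage 1: F_1 = 10^(0.884/10) = 1.226, G_1 = 10^(13.9/10) = 24.55
  Stage 2: F_2 = 10^(7.16/10) = 5.200, G_2 = 10^(−6.65/10) = 0.2163
Friis cascade:
  F = 1.226 + (5.200 − 1)/24.55 = 1.397
NF = 10 log₁₀(1.397) = 1.45 dB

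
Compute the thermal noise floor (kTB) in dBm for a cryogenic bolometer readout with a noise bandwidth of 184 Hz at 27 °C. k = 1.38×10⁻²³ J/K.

−151.2 dBm

T = 27 °C + 273.15 = 300.15 K
P_n = kTB = 1.38×10⁻²³ × 300.15 × 1.84×10² = 7.62×10⁻¹⁹ W
In dBm: 10 log₁₀(7.62×10⁻¹⁹ / 10⁻³) = −151.2 dBm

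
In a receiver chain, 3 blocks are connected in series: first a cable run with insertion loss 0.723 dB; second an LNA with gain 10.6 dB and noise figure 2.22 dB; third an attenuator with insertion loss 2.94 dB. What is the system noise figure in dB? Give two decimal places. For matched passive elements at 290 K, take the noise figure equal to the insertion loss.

Convert to linear (a loss of L dB is a gain of −L dB): F_i = 10^(NF_i/10), G_i = 10^(G_i,dB/10)
  Stage 1: F_1 = 10^(0.723/10) = 1.181, G_1 = 10^(−0.723/10) = 0.8466
  Stage 2: F_2 = 10^(2.22/10) = 1.667, G_2 = 10^(10.6/10) = 11.48
  Stage 3: F_3 = 10^(2.94/10) = 1.968, G_3 = 10^(−2.94/10) = 0.5082
Friis cascade:
  F = 1.181 + (1.667 − 1)/0.8466 + (1.968 − 1)/9.721 = 2.069
NF = 10 log₁₀(2.069) = 3.16 dB

3.16 dB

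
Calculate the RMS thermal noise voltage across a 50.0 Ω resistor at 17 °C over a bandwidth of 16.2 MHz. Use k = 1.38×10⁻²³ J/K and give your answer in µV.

T = 17 °C + 273.15 = 290.15 K
V_n = √(4kTRB)
4kTRB = 4 × 1.38×10⁻²³ × 290.15 × 5.00×10¹ × 1.62×10⁷ = 1.30×10⁻¹¹ V²
V_n = √(1.30×10⁻¹¹) = 3.60×10⁻⁶ V = 3.60 µV

3.60 µV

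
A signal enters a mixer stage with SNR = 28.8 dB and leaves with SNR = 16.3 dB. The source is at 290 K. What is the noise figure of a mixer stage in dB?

12.5 dB

NF (dB) = SNR_in(dB) − SNR_out(dB) when the source is at T₀
NF = 28.8 − 16.3 = 12.5 dB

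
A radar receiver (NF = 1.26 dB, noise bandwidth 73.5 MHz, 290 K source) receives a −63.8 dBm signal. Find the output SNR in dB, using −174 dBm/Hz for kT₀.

30.3 dB

Noise floor: N = −174 + 10 log₁₀(B) + NF
10 log₁₀(7.35×10⁷) = 78.66 dB
N = −174 + 78.66 + 1.26 = −94.08 dBm
SNR = P_sig − N = −63.8 − (−94.08) = 30.28 dB → 30.3 dB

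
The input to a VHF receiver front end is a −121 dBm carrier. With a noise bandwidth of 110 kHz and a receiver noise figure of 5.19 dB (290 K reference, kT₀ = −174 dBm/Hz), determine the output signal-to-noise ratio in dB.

−2.6 dB

Noise floor: N = −174 + 10 log₁₀(B) + NF
10 log₁₀(1.10×10⁵) = 50.41 dB
N = −174 + 50.41 + 5.19 = −118.40 dBm
SNR = P_sig − N = −121 − (−118.40) = −2.60 dB → −2.6 dB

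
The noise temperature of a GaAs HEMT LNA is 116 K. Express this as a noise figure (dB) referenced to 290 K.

1.46 dB

F = 1 + T_e/T₀ = 1 + 116/290 = 1.4
NF = 10 log₁₀(1.4) = 1.46 dB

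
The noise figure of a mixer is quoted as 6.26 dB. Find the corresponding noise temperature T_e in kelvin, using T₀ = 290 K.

F = 10^(6.26/10) = 4.22669
T_e = (F − 1)·T₀ = (4.22669 − 1) × 290 = 936 K

936 K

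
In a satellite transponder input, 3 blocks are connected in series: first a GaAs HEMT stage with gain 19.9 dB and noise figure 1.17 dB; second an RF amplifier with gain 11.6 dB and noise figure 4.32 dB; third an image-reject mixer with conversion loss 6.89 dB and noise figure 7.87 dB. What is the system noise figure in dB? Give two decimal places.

Convert to linear (a loss of L dB is a gain of −L dB): F_i = 10^(NF_i/10), G_i = 10^(G_i,dB/10)
  Stage 1: F_1 = 10^(1.17/10) = 1.309, G_1 = 10^(19.9/10) = 97.72
  Stage 2: F_2 = 10^(4.32/10) = 2.704, G_2 = 10^(11.6/10) = 14.45
  Stage 3: F_3 = 10^(7.87/10) = 6.124, G_3 = 10^(−6.89/10) = 0.2046
Friis cascade:
  F = 1.309 + (2.704 − 1)/97.72 + (6.124 − 1)/1413 = 1.330
NF = 10 log₁₀(1.330) = 1.24 dB

1.24 dB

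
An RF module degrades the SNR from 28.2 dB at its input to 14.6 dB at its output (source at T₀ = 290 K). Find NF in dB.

NF (dB) = SNR_in(dB) − SNR_out(dB) when the source is at T₀
NF = 28.2 − 14.6 = 13.6 dB

13.6 dB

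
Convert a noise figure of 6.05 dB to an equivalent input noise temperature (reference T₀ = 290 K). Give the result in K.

878 K

F = 10^(6.05/10) = 4.02717
T_e = (F − 1)·T₀ = (4.02717 − 1) × 290 = 878 K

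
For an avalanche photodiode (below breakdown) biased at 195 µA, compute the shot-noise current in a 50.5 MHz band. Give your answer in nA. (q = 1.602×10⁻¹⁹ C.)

I_n = √(2qI·B)
2qI·B = 2 × 1.602×10⁻¹⁹ × 1.95×10⁻⁴ × 5.05×10⁷ = 3.16×10⁻¹⁵ A²
I_n = √(3.16×10⁻¹⁵) = 5.62×10⁻⁸ A = 56.2 nA

56.2 nA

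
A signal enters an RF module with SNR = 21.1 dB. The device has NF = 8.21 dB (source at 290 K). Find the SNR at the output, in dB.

12.89 dB

By definition F = SNR_in/SNR_out, so in dB: SNR_out = SNR_in − NF
SNR_out = 21.1 − 8.21 = 12.89 dB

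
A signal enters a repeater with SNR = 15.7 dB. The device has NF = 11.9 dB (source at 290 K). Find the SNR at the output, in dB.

3.8 dB

By definition F = SNR_in/SNR_out, so in dB: SNR_out = SNR_in − NF
SNR_out = 15.7 − 11.9 = 3.8 dB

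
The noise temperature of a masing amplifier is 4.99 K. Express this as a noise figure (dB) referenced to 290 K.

0.074 dB

F = 1 + T_e/T₀ = 1 + 4.99/290 = 1.01721
NF = 10 log₁₀(1.01721) = 0.074 dB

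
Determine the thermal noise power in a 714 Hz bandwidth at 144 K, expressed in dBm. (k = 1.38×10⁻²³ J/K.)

P_n = kTB = 1.38×10⁻²³ × 144 × 7.14×10² = 1.42×10⁻¹⁸ W
In dBm: 10 log₁₀(1.42×10⁻¹⁸ / 10⁻³) = −148.5 dBm

−148.5 dBm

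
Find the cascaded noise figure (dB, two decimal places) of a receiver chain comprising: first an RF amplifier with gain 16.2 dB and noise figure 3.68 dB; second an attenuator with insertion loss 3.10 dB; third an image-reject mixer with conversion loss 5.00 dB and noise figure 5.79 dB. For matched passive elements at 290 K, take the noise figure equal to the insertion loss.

Convert to linear (a loss of L dB is a gain of −L dB): F_i = 10^(NF_i/10), G_i = 10^(G_i,dB/10)
  Stage 1: F_1 = 10^(3.68/10) = 2.333, G_1 = 10^(16.2/10) = 41.69
  Stage 2: F_2 = 10^(3.10/10) = 2.042, G_2 = 10^(−3.10/10) = 0.4898
  Stage 3: F_3 = 10^(5.79/10) = 3.793, G_3 = 10^(−5.00/10) = 0.3162
Friis cascade:
  F = 2.333 + (2.042 − 1)/41.69 + (3.793 − 1)/20.42 = 2.495
NF = 10 log₁₀(2.495) = 3.97 dB

3.97 dB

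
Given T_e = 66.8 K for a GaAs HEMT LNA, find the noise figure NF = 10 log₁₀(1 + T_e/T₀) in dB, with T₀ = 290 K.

0.900 dB

F = 1 + T_e/T₀ = 1 + 66.8/290 = 1.23034
NF = 10 log₁₀(1.23034) = 0.900 dB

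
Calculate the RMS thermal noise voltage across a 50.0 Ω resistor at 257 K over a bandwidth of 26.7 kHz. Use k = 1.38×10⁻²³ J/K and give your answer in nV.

V_n = √(4kTRB)
4kTRB = 4 × 1.38×10⁻²³ × 257 × 5.00×10¹ × 2.67×10⁴ = 1.89×10⁻¹⁴ V²
V_n = √(1.89×10⁻¹⁴) = 1.38×10⁻⁷ V = 138 nV

138 nV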